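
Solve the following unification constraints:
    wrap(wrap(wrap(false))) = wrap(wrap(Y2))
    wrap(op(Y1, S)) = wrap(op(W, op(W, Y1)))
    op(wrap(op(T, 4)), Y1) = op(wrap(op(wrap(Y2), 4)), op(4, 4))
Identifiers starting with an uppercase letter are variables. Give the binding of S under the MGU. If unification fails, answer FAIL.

op(op(4, 4), op(4, 4))

Decompose wrap/1: wrap(wrap(false)) = wrap(Y2).
Decompose wrap/1: wrap(false) = Y2.
Bind Y2 := wrap(false); substituting into the one remaining equation that mentions Y2 gives: op(wrap(op(T, 4)), Y1) = op(wrap(op(wrap(wrap(false)), 4)), op(4, 4)).
Decompose wrap/1: op(Y1, S) = op(W, op(W, Y1)).
Decompose op/2: Y1 = W,  S = op(W, Y1).
Bind Y1 := W; substituting into the remaining equations gives: S = op(W, W),  op(wrap(op(T, 4)), W) = op(wrap(op(wrap(wrap(false)), 4)), op(4, 4)).
Bind S := op(W, W); no other remaining equation mentions S.
Decompose op/2: wrap(op(T, 4)) = wrap(op(wrap(wrap(false)), 4)),  W = op(4, 4).
Decompose wrap/1: op(T, 4) = op(wrap(wrap(false)), 4).
Decompose op/2: T = wrap(wrap(false)),  4 = 4.
Bind T := wrap(wrap(false)); no other remaining equation mentions T.
Delete trivial equation 4 = 4.
Bind W := op(4, 4). Substituting into the earlier bindings gives Y1 := op(4, 4), S := op(op(4, 4), op(4, 4)).
MGU = { Y2 -> wrap(false), Y1 -> op(4, 4), S -> op(op(4, 4), op(4, 4)), T -> wrap(wrap(false)), W -> op(4, 4) }, so S -> op(op(4, 4), op(4, 4)).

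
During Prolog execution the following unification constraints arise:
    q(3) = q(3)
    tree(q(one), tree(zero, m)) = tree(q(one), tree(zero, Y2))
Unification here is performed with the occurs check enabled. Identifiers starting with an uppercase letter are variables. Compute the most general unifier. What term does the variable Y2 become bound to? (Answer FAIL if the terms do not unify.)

m

Delete trivial equation q(3) = q(3).
Decompose tree/2: q(one) = q(one),  tree(zero, m) = tree(zero, Y2).
Delete trivial equation q(one) = q(one).
Decompose tree/2: zero = zero,  m = Y2.
Delete trivial equation zero = zero.
Bind Y2 := m.
MGU = { Y2 = m }, so Y2 = m.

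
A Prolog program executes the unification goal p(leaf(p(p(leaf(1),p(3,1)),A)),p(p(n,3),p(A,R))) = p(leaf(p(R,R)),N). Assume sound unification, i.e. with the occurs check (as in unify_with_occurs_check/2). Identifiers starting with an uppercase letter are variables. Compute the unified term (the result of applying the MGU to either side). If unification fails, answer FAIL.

Decompose p/2: leaf(p(p(leaf(1),p(3,1)),A)) = leaf(p(R,R)),  p(p(n,3),p(A,R)) = N.
Decompose leaf/1: p(p(leaf(1),p(3,1)),A) = p(R,R).
Decompose p/2: p(leaf(1),p(3,1)) = R,  A = R.
Bind R := p(leaf(1),p(3,1)); substituting into the remaining equations gives: A = p(leaf(1),p(3,1)),  p(p(n,3),p(A,p(leaf(1),p(3,1)))) = N.
Bind A := p(leaf(1),p(3,1)); substituting into the remaining equation gives: p(p(n,3),p(p(leaf(1),p(3,1)),p(leaf(1),p(3,1)))) = N.
Bind N := p(p(n,3),p(p(leaf(1),p(3,1)),p(leaf(1),p(3,1)))).
Applying the MGU to either side gives p(leaf(p(p(leaf(1),p(3,1)),p(leaf(1),p(3,1)))),p(p(n,3),p(p(leaf(1),p(3,1)),p(leaf(1),p(3,1))))).

p(leaf(p(p(leaf(1),p(3,1)),p(leaf(1),p(3,1)))),p(p(n,3),p(p(leaf(1),p(3,1)),p(leaf(1),p(3,1)))))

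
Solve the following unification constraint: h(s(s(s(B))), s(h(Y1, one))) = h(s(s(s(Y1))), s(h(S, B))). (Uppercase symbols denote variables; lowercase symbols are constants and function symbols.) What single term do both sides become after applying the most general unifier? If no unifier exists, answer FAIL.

h(s(s(s(one))), s(h(one, one)))

Decompose h/2: s(s(s(B))) = s(s(s(Y1))),  s(h(Y1, one)) = s(h(S, B)).
Decompose s/1: s(s(B)) = s(s(Y1)).
Decompose s/1: s(B) = s(Y1).
Decompose s/1: B = Y1.
Bind B := Y1; substituting into the remaining equation gives: s(h(Y1, one)) = s(h(S, Y1)).
Decompose s/1: h(Y1, one) = h(S, Y1).
Decompose h/2: Y1 = S,  one = Y1.
Bind Y1 := S; substituting into the remaining equation gives: one = S. Substituting into the earlier binding gives B := S.
Bind S := one. Substituting into the earlier bindings gives B := one, Y1 := one.
Applying the MGU to either side gives h(s(s(s(one))), s(h(one, one))).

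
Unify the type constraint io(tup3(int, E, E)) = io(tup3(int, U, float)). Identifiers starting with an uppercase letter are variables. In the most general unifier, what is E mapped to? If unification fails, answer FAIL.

Decompose io/1: tup3(int, E, E) = tup3(int, U, float).
Decompose tup3/3: int = int,  E = U,  E = float.
Delete trivial equation int = int.
Bind E := U; substituting into the remaining equation gives: U = float.
Bind U := float. Substituting into the earlier binding gives E := float.
MGU = { E -> float, U -> float }, so E -> float.

float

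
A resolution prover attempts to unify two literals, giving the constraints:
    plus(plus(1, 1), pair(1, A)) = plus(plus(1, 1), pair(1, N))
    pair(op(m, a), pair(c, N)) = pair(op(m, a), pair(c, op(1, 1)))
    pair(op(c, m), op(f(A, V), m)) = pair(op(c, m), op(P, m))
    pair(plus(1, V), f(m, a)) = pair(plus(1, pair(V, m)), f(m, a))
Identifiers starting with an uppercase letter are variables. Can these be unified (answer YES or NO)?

NO

Decompose plus/2: plus(1, 1) = plus(1, 1),  pair(1, A) = pair(1, N).
Delete trivial equation plus(1, 1) = plus(1, 1).
Decompose pair/2: 1 = 1,  A = N.
Delete trivial equation 1 = 1.
Bind A := N; substituting into the one remaining equation that mentions A gives: pair(op(c, m), op(f(N, V), m)) = pair(op(c, m), op(P, m)).
Decompose pair/2: op(m, a) = op(m, a),  pair(c, N) = pair(c, op(1, 1)).
Delete trivial equation op(m, a) = op(m, a).
Decompose pair/2: c = c,  N = op(1, 1).
Delete trivial equation c = c.
Bind N := op(1, 1); substituting into the one remaining equation that mentions N gives: pair(op(c, m), op(f(op(1, 1), V), m)) = pair(op(c, m), op(P, m)). Substituting into the earlier binding gives A := op(1, 1).
Decompose pair/2: op(c, m) = op(c, m),  op(f(op(1, 1), V), m) = op(P, m).
Delete trivial equation op(c, m) = op(c, m).
Decompose op/2: f(op(1, 1), V) = P,  m = m.
Bind P := f(op(1, 1), V); no other remaining equation mentions P.
Delete trivial equation m = m.
Decompose pair/2: plus(1, V) = plus(1, pair(V, m)),  f(m, a) = f(m, a).
Decompose plus/2: 1 = 1,  V = pair(V, m).
Delete trivial equation 1 = 1.
Occurs check fails: V occurs in pair(V, m); the equation V = pair(V, m) has no finite solution.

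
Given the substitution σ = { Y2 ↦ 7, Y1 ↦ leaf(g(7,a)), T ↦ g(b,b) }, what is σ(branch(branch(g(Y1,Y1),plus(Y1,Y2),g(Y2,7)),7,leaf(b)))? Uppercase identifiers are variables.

branch(branch(g(leaf(g(7,a)),leaf(g(7,a))),plus(leaf(g(7,a)),7),g(7,7)),7,leaf(b))

Replace each occurrence of Y2 with 7.
Replace each occurrence of Y1 with leaf(g(7,a)).
Result: branch(branch(g(leaf(g(7,a)),leaf(g(7,a))),plus(leaf(g(7,a)),7),g(7,7)),7,leaf(b)).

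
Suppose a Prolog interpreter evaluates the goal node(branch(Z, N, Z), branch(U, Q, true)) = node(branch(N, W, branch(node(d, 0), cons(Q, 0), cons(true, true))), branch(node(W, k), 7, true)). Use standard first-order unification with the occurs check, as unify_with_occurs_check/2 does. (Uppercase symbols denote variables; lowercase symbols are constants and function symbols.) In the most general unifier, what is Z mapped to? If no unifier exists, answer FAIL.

branch(node(d, 0), cons(7, 0), cons(true, true))

Decompose node/2: branch(Z, N, Z) = branch(N, W, branch(node(d, 0), cons(Q, 0), cons(true, true))),  branch(U, Q, true) = branch(node(W, k), 7, true).
Decompose branch/3: Z = N,  N = W,  Z = branch(node(d, 0), cons(Q, 0), cons(true, true)).
Bind Z := N; substituting into the one remaining equation that mentions Z gives: N = branch(node(d, 0), cons(Q, 0), cons(true, true)).
Bind N := W; substituting into the one remaining equation that mentions N gives: W = branch(node(d, 0), cons(Q, 0), cons(true, true)). Substituting into the earlier binding gives Z := W.
Bind W := branch(node(d, 0), cons(Q, 0), cons(true, true)); substituting into the remaining equation gives: branch(U, Q, true) = branch(node(branch(node(d, 0), cons(Q, 0), cons(true, true)), k), 7, true). Substituting into the earlier bindings gives Z := branch(node(d, 0), cons(Q, 0), cons(true, true)), N := branch(node(d, 0), cons(Q, 0), cons(true, true)).
Decompose branch/3: U = node(branch(node(d, 0), cons(Q, 0), cons(true, true)), k),  Q = 7,  true = true.
Bind U := node(branch(node(d, 0), cons(Q, 0), cons(true, true)), k); no other remaining equation mentions U.
Bind Q := 7; no other remaining equation mentions Q. Substituting into the earlier bindings gives Z := branch(node(d, 0), cons(7, 0), cons(true, true)), N := branch(node(d, 0), cons(7, 0), cons(true, true)), W := branch(node(d, 0), cons(7, 0), cons(true, true)), U := node(branch(node(d, 0), cons(7, 0), cons(true, true)), k).
Delete trivial equation true = true.
MGU = { Z ↦ branch(node(d, 0), cons(7, 0), cons(true, true)), N ↦ branch(node(d, 0), cons(7, 0), cons(true, true)), W ↦ branch(node(d, 0), cons(7, 0), cons(true, true)), U ↦ node(branch(node(d, 0), cons(7, 0), cons(true, true)), k), Q ↦ 7 }, so Z ↦ branch(node(d, 0), cons(7, 0), cons(true, true)).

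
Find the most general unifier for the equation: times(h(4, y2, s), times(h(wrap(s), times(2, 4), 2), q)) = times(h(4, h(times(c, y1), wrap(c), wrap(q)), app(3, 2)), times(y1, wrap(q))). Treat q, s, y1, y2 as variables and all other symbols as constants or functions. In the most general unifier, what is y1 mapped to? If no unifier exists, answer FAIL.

FAIL

Decompose times/2: h(4, y2, s) = h(4, h(times(c, y1), wrap(c), wrap(q)), app(3, 2)),  times(h(wrap(s), times(2, 4), 2), q) = times(y1, wrap(q)).
Decompose h/3: 4 = 4,  y2 = h(times(c, y1), wrap(c), wrap(q)),  s = app(3, 2).
Delete trivial equation 4 = 4.
Bind y2 := h(times(c, y1), wrap(c), wrap(q)); no other remaining equation mentions y2.
Bind s := app(3, 2); substituting into the remaining equation gives: times(h(wrap(app(3, 2)), times(2, 4), 2), q) = times(y1, wrap(q)).
Decompose times/2: h(wrap(app(3, 2)), times(2, 4), 2) = y1,  q = wrap(q).
Bind y1 := h(wrap(app(3, 2)), times(2, 4), 2); no other remaining equation mentions y1. Substituting into the earlier binding gives y2 := h(times(c, h(wrap(app(3, 2)), times(2, 4), 2)), wrap(c), wrap(q)).
Occurs check fails: q occurs in wrap(q); the equation q = wrap(q) has no finite solution.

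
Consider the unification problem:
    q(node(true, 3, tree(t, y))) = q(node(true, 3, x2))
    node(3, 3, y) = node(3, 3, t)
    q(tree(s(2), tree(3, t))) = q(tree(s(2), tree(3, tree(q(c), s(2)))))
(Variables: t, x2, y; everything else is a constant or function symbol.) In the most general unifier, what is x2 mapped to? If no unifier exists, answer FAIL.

Decompose q/1: node(true, 3, tree(t, y)) = node(true, 3, x2).
Decompose node/3: true = true,  3 = 3,  tree(t, y) = x2.
Delete trivial equation true = true.
Delete trivial equation 3 = 3.
Bind x2 := tree(t, y); no other remaining equation mentions x2.
Decompose node/3: 3 = 3,  3 = 3,  y = t.
Delete trivial equation 3 = 3.
Delete trivial equation 3 = 3.
Bind y := t; no other remaining equation mentions y. Substituting into the earlier binding gives x2 := tree(t, t).
Decompose q/1: tree(s(2), tree(3, t)) = tree(s(2), tree(3, tree(q(c), s(2)))).
Decompose tree/2: s(2) = s(2),  tree(3, t) = tree(3, tree(q(c), s(2))).
Delete trivial equation s(2) = s(2).
Decompose tree/2: 3 = 3,  t = tree(q(c), s(2)).
Delete trivial equation 3 = 3.
Bind t := tree(q(c), s(2)). Substituting into the earlier bindings gives x2 := tree(tree(q(c), s(2)), tree(q(c), s(2))), y := tree(q(c), s(2)).
MGU = { x2 ↦ tree(tree(q(c), s(2)), tree(q(c), s(2))), y ↦ tree(q(c), s(2)), t ↦ tree(q(c), s(2)) }, so x2 ↦ tree(tree(q(c), s(2)), tree(q(c), s(2))).

tree(tree(q(c), s(2)), tree(q(c), s(2)))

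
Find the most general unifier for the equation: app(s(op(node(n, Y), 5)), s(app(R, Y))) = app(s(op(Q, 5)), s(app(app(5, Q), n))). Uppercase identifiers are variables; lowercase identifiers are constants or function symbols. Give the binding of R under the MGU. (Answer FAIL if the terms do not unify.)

app(5, node(n, n))

Decompose app/2: s(op(node(n, Y), 5)) = s(op(Q, 5)),  s(app(R, Y)) = s(app(app(5, Q), n)).
Decompose s/1: op(node(n, Y), 5) = op(Q, 5).
Decompose op/2: node(n, Y) = Q,  5 = 5.
Bind Q := node(n, Y); substituting into the one remaining equation that mentions Q gives: s(app(R, Y)) = s(app(app(5, node(n, Y)), n)).
Delete trivial equation 5 = 5.
Decompose s/1: app(R, Y) = app(app(5, node(n, Y)), n).
Decompose app/2: R = app(5, node(n, Y)),  Y = n.
Bind R := app(5, node(n, Y)); no other remaining equation mentions R.
Bind Y := n. Substituting into the earlier bindings gives Q := node(n, n), R := app(5, node(n, n)).
MGU = { Q ↦ node(n, n), R ↦ app(5, node(n, n)), Y ↦ n }, so R ↦ app(5, node(n, n)).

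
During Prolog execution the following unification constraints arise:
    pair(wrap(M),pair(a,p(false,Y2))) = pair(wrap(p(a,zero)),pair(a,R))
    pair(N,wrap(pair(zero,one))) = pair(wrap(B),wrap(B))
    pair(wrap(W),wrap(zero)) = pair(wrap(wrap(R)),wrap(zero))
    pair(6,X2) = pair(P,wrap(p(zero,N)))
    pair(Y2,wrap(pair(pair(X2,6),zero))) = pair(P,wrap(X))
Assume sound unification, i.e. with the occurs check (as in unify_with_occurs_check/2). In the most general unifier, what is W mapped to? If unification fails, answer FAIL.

wrap(p(false,6))

Decompose pair/2: wrap(M) = wrap(p(a,zero)),  pair(a,p(false,Y2)) = pair(a,R).
Decompose wrap/1: M = p(a,zero).
Bind M := p(a,zero); no other remaining equation mentions M.
Decompose pair/2: a = a,  p(false,Y2) = R.
Delete trivial equation a = a.
Bind R := p(false,Y2); substituting into the one remaining equation that mentions R gives: pair(wrap(W),wrap(zero)) = pair(wrap(wrap(p(false,Y2))),wrap(zero)).
Decompose pair/2: N = wrap(B),  wrap(pair(zero,one)) = wrap(B).
Bind N := wrap(B); substituting into the one remaining equation that mentions N gives: pair(6,X2) = pair(P,wrap(p(zero,wrap(B)))).
Decompose wrap/1: pair(zero,one) = B.
Bind B := pair(zero,one); substituting into the one remaining equation that mentions B gives: pair(6,X2) = pair(P,wrap(p(zero,wrap(pair(zero,one))))). Substituting into the earlier binding gives N := wrap(pair(zero,one)).
Decompose pair/2: wrap(W) = wrap(wrap(p(false,Y2))),  wrap(zero) = wrap(zero).
Decompose wrap/1: W = wrap(p(false,Y2)).
Bind W := wrap(p(false,Y2)); no other remaining equation mentions W.
Delete trivial equation wrap(zero) = wrap(zero).
Decompose pair/2: 6 = P,  X2 = wrap(p(zero,wrap(pair(zero,one)))).
Bind P := 6; substituting into the one remaining equation that mentions P gives: pair(Y2,wrap(pair(pair(X2,6),zero))) = pair(6,wrap(X)).
Bind X2 := wrap(p(zero,wrap(pair(zero,one)))); substituting into the remaining equation gives: pair(Y2,wrap(pair(pair(wrap(p(zero,wrap(pair(zero,one)))),6),zero))) = pair(6,wrap(X)).
Decompose pair/2: Y2 = 6,  wrap(pair(pair(wrap(p(zero,wrap(pair(zero,one)))),6),zero)) = wrap(X).
Bind Y2 := 6; no other remaining equation mentions Y2. Substituting into the earlier bindings gives R := p(false,6), W := wrap(p(false,6)).
Decompose wrap/1: pair(pair(wrap(p(zero,wrap(pair(zero,one)))),6),zero) = X.
Bind X := pair(pair(wrap(p(zero,wrap(pair(zero,one)))),6),zero).
MGU = { M = p(a,zero), R = p(false,6), N = wrap(pair(zero,one)), B = pair(zero,one), W = wrap(p(false,6)), P = 6, X2 = wrap(p(zero,wrap(pair(zero,one)))), Y2 = 6, X = pair(pair(wrap(p(zero,wrap(pair(zero,one)))),6),zero) }, so W = wrap(p(false,6)).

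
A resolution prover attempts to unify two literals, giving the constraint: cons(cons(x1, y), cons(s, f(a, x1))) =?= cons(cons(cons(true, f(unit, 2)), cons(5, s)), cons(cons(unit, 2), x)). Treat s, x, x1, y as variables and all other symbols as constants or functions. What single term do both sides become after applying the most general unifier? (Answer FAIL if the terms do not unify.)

cons(cons(cons(true, f(unit, 2)), cons(5, cons(unit, 2))), cons(cons(unit, 2), f(a, cons(true, f(unit, 2)))))

Decompose cons/2: cons(x1, y) =?= cons(cons(true, f(unit, 2)), cons(5, s)),  cons(s, f(a, x1)) =?= cons(cons(unit, 2), x).
Decompose cons/2: x1 =?= cons(true, f(unit, 2)),  y =?= cons(5, s).
Bind x1 := cons(true, f(unit, 2)); substituting into the one remaining equation that mentions x1 gives: cons(s, f(a, cons(true, f(unit, 2)))) =?= cons(cons(unit, 2), x).
Bind y := cons(5, s); no other remaining equation mentions y.
Decompose cons/2: s =?= cons(unit, 2),  f(a, cons(true, f(unit, 2))) =?= x.
Bind s := cons(unit, 2); no other remaining equation mentions s. Substituting into the earlier binding gives y := cons(5, cons(unit, 2)).
Bind x := f(a, cons(true, f(unit, 2))).
Applying the MGU to either side gives cons(cons(cons(true, f(unit, 2)), cons(5, cons(unit, 2))), cons(cons(unit, 2), f(a, cons(true, f(unit, 2))))).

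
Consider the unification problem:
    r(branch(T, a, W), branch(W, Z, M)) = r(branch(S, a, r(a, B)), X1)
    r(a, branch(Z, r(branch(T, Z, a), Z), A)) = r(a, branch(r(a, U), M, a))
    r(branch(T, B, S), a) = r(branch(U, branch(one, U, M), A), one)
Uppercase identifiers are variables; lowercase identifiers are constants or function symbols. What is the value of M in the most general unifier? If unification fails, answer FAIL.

FAIL

Decompose r/2: branch(T, a, W) = branch(S, a, r(a, B)),  branch(W, Z, M) = X1.
Decompose branch/3: T = S,  a = a,  W = r(a, B).
Bind T := S; substituting into the 2 remaining equations that mention T gives: r(a, branch(Z, r(branch(S, Z, a), Z), A)) = r(a, branch(r(a, U), M, a)),  r(branch(S, B, S), a) = r(branch(U, branch(one, U, M), A), one).
Delete trivial equation a = a.
Bind W := r(a, B); substituting into the one remaining equation that mentions W gives: branch(r(a, B), Z, M) = X1.
Bind X1 := branch(r(a, B), Z, M); no other remaining equation mentions X1.
Decompose r/2: a = a,  branch(Z, r(branch(S, Z, a), Z), A) = branch(r(a, U), M, a).
Delete trivial equation a = a.
Decompose branch/3: Z = r(a, U),  r(branch(S, Z, a), Z) = M,  A = a.
Bind Z := r(a, U); substituting into the one remaining equation that mentions Z gives: r(branch(S, r(a, U), a), r(a, U)) = M. Substituting into the earlier binding gives X1 := branch(r(a, B), r(a, U), M).
Bind M := r(branch(S, r(a, U), a), r(a, U)); substituting into the one remaining equation that mentions M gives: r(branch(S, B, S), a) = r(branch(U, branch(one, U, r(branch(S, r(a, U), a), r(a, U))), A), one). Substituting into the earlier binding gives X1 := branch(r(a, B), r(a, U), r(branch(S, r(a, U), a), r(a, U))).
Bind A := a; substituting into the remaining equation gives: r(branch(S, B, S), a) = r(branch(U, branch(one, U, r(branch(S, r(a, U), a), r(a, U))), a), one).
Decompose r/2: branch(S, B, S) = branch(U, branch(one, U, r(branch(S, r(a, U), a), r(a, U))), a),  a = one.
Decompose branch/3: S = U,  B = branch(one, U, r(branch(S, r(a, U), a), r(a, U))),  S = a.
Bind S := U; substituting into the 2 remaining equations that mention S gives: B = branch(one, U, r(branch(U, r(a, U), a), r(a, U))),  U = a. Substituting into the earlier bindings gives T := U, X1 := branch(r(a, B), r(a, U), r(branch(U, r(a, U), a), r(a, U))), M := r(branch(U, r(a, U), a), r(a, U)).
Bind B := branch(one, U, r(branch(U, r(a, U), a), r(a, U))); no other remaining equation mentions B. Substituting into the earlier bindings gives W := r(a, branch(one, U, r(branch(U, r(a, U), a), r(a, U)))), X1 := branch(r(a, branch(one, U, r(branch(U, r(a, U), a), r(a, U)))), r(a, U), r(branch(U, r(a, U), a), r(a, U))).
Bind U := a; no other remaining equation mentions U. Substituting into the earlier bindings gives T := a, W := r(a, branch(one, a, r(branch(a, r(a, a), a), r(a, a)))), X1 := branch(r(a, branch(one, a, r(branch(a, r(a, a), a), r(a, a)))), r(a, a), r(branch(a, r(a, a), a), r(a, a))), Z := r(a, a), M := r(branch(a, r(a, a), a), r(a, a)), S := a, B := branch(one, a, r(branch(a, r(a, a), a), r(a, a))).
Clash: constants a and one differ; no unifier exists.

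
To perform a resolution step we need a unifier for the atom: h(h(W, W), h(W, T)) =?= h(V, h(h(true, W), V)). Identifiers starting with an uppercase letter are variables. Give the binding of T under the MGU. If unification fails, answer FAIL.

Decompose h/2: h(W, W) =?= V,  h(W, T) =?= h(h(true, W), V).
Bind V := h(W, W); substituting into the remaining equation gives: h(W, T) =?= h(h(true, W), h(W, W)).
Decompose h/2: W =?= h(true, W),  T =?= h(W, W).
Occurs check fails: W occurs in h(true, W); the equation W =?= h(true, W) has no finite solution.

FAIL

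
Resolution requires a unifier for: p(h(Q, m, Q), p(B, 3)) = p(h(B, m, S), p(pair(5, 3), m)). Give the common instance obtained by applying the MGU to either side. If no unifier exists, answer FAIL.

Decompose p/2: h(Q, m, Q) = h(B, m, S),  p(B, 3) = p(pair(5, 3), m).
Decompose h/3: Q = B,  m = m,  Q = S.
Bind Q := B; substituting into the one remaining equation that mentions Q gives: B = S.
Delete trivial equation m = m.
Bind B := S; substituting into the remaining equation gives: p(S, 3) = p(pair(5, 3), m). Substituting into the earlier binding gives Q := S.
Decompose p/2: S = pair(5, 3),  3 = m.
Bind S := pair(5, 3); no other remaining equation mentions S. Substituting into the earlier bindings gives Q := pair(5, 3), B := pair(5, 3).
Clash: constants 3 and m differ; no unifier exists.

FAIL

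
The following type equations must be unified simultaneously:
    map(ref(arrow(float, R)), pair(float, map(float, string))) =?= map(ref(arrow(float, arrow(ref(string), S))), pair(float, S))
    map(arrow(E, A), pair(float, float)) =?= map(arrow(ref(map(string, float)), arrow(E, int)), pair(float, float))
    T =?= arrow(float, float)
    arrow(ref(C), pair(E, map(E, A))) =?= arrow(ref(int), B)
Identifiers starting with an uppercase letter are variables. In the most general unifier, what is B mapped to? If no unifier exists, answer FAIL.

pair(ref(map(string, float)), map(ref(map(string, float)), arrow(ref(map(string, float)), int)))

Decompose map/2: ref(arrow(float, R)) =?= ref(arrow(float, arrow(ref(string), S))),  pair(float, map(float, string)) =?= pair(float, S).
Decompose ref/1: arrow(float, R) =?= arrow(float, arrow(ref(string), S)).
Decompose arrow/2: float =?= float,  R =?= arrow(ref(string), S).
Delete trivial equation float =?= float.
Bind R := arrow(ref(string), S); no other remaining equation mentions R.
Decompose pair/2: float =?= float,  map(float, string) =?= S.
Delete trivial equation float =?= float.
Bind S := map(float, string); no other remaining equation mentions S. Substituting into the earlier binding gives R := arrow(ref(string), map(float, string)).
Decompose map/2: arrow(E, A) =?= arrow(ref(map(string, float)), arrow(E, int)),  pair(float, float) =?= pair(float, float).
Decompose arrow/2: E =?= ref(map(string, float)),  A =?= arrow(E, int).
Bind E := ref(map(string, float)); substituting into the 2 remaining equations that mention E gives: A =?= arrow(ref(map(string, float)), int),  arrow(ref(C), pair(ref(map(string, float)), map(ref(map(string, float)), A))) =?= arrow(ref(int), B).
Bind A := arrow(ref(map(string, float)), int); substituting into the one remaining equation that mentions A gives: arrow(ref(C), pair(ref(map(string, float)), map(ref(map(string, float)), arrow(ref(map(string, float)), int)))) =?= arrow(ref(int), B).
Delete trivial equation pair(float, float) =?= pair(float, float).
Bind T := arrow(float, float); no other remaining equation mentions T.
Decompose arrow/2: ref(C) =?= ref(int),  pair(ref(map(string, float)), map(ref(map(string, float)), arrow(ref(map(string, float)), int))) =?= B.
Decompose ref/1: C =?= int.
Bind C := int; no other remaining equation mentions C.
Bind B := pair(ref(map(string, float)), map(ref(map(string, float)), arrow(ref(map(string, float)), int))).
MGU = { R ↦ arrow(ref(string), map(float, string)), S ↦ map(float, string), E ↦ ref(map(string, float)), A ↦ arrow(ref(map(string, float)), int), T ↦ arrow(float, float), C ↦ int, B ↦ pair(ref(map(string, float)), map(ref(map(string, float)), arrow(ref(map(string, float)), int))) }, so B ↦ pair(ref(map(string, float)), map(ref(map(string, float)), arrow(ref(map(string, float)), int))).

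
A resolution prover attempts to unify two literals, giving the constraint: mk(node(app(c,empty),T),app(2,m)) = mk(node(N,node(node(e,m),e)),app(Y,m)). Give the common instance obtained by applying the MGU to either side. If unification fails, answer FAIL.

mk(node(app(c,empty),node(node(e,m),e)),app(2,m))

Decompose mk/2: node(app(c,empty),T) = node(N,node(node(e,m),e)),  app(2,m) = app(Y,m).
Decompose node/2: app(c,empty) = N,  T = node(node(e,m),e).
Bind N := app(c,empty); no other remaining equation mentions N.
Bind T := node(node(e,m),e); no other remaining equation mentions T.
Decompose app/2: 2 = Y,  m = m.
Bind Y := 2; no other remaining equation mentions Y.
Delete trivial equation m = m.
Applying the MGU to either side gives mk(node(app(c,empty),node(node(e,m),e)),app(2,m)).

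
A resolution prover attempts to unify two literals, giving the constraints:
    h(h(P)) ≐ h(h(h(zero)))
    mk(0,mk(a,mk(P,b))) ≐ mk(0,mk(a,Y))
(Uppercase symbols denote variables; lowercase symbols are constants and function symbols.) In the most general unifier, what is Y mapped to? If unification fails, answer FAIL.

Decompose h/1: h(P) ≐ h(h(zero)).
Decompose h/1: P ≐ h(zero).
Bind P := h(zero); substituting into the remaining equation gives: mk(0,mk(a,mk(h(zero),b))) ≐ mk(0,mk(a,Y)).
Decompose mk/2: 0 ≐ 0,  mk(a,mk(h(zero),b)) ≐ mk(a,Y).
Delete trivial equation 0 ≐ 0.
Decompose mk/2: a ≐ a,  mk(h(zero),b) ≐ Y.
Delete trivial equation a ≐ a.
Bind Y := mk(h(zero),b).
MGU = { P := h(zero), Y := mk(h(zero),b) }, so Y := mk(h(zero),b).

mk(h(zero),b)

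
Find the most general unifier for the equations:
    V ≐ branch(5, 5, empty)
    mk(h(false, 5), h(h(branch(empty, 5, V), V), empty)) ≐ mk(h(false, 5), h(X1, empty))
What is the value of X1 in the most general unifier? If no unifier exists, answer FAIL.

Bind V := branch(5, 5, empty); substituting into the remaining equation gives: mk(h(false, 5), h(h(branch(empty, 5, branch(5, 5, empty)), branch(5, 5, empty)), empty)) ≐ mk(h(false, 5), h(X1, empty)).
Decompose mk/2: h(false, 5) ≐ h(false, 5),  h(h(branch(empty, 5, branch(5, 5, empty)), branch(5, 5, empty)), empty) ≐ h(X1, empty).
Delete trivial equation h(false, 5) ≐ h(false, 5).
Decompose h/2: h(branch(empty, 5, branch(5, 5, empty)), branch(5, 5, empty)) ≐ X1,  empty ≐ empty.
Bind X1 := h(branch(empty, 5, branch(5, 5, empty)), branch(5, 5, empty)); no other remaining equation mentions X1.
Delete trivial equation empty ≐ empty.
MGU = { V := branch(5, 5, empty), X1 := h(branch(empty, 5, branch(5, 5, empty)), branch(5, 5, empty)) }, so X1 := h(branch(empty, 5, branch(5, 5, empty)), branch(5, 5, empty)).

h(branch(empty, 5, branch(5, 5, empty)), branch(5, 5, empty))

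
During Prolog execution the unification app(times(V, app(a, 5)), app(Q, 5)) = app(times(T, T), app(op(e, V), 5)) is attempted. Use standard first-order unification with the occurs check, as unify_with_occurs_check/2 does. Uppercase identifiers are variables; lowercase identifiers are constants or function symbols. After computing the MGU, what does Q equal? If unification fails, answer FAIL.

Decompose app/2: times(V, app(a, 5)) = times(T, T),  app(Q, 5) = app(op(e, V), 5).
Decompose times/2: V = T,  app(a, 5) = T.
Bind V := T; substituting into the one remaining equation that mentions V gives: app(Q, 5) = app(op(e, T), 5).
Bind T := app(a, 5); substituting into the remaining equation gives: app(Q, 5) = app(op(e, app(a, 5)), 5). Substituting into the earlier binding gives V := app(a, 5).
Decompose app/2: Q = op(e, app(a, 5)),  5 = 5.
Bind Q := op(e, app(a, 5)); no other remaining equation mentions Q.
Delete trivial equation 5 = 5.
MGU = { V = app(a, 5), T = app(a, 5), Q = op(e, app(a, 5)) }, so Q = op(e, app(a, 5)).

op(e, app(a, 5))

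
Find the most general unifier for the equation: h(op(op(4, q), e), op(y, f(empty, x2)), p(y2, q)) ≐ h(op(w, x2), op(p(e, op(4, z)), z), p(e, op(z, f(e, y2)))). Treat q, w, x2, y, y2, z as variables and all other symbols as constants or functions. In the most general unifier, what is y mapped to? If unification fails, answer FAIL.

p(e, op(4, f(empty, e)))

Decompose h/3: op(op(4, q), e) ≐ op(w, x2),  op(y, f(empty, x2)) ≐ op(p(e, op(4, z)), z),  p(y2, q) ≐ p(e, op(z, f(e, y2))).
Decompose op/2: op(4, q) ≐ w,  e ≐ x2.
Bind w := op(4, q); no other remaining equation mentions w.
Bind x2 := e; substituting into the one remaining equation that mentions x2 gives: op(y, f(empty, e)) ≐ op(p(e, op(4, z)), z).
Decompose op/2: y ≐ p(e, op(4, z)),  f(empty, e) ≐ z.
Bind y := p(e, op(4, z)); no other remaining equation mentions y.
Bind z := f(empty, e); substituting into the remaining equation gives: p(y2, q) ≐ p(e, op(f(empty, e), f(e, y2))). Substituting into the earlier binding gives y := p(e, op(4, f(empty, e))).
Decompose p/2: y2 ≐ e,  q ≐ op(f(empty, e), f(e, y2)).
Bind y2 := e; substituting into the remaining equation gives: q ≐ op(f(empty, e), f(e, e)).
Bind q := op(f(empty, e), f(e, e)). Substituting into the earlier binding gives w := op(4, op(f(empty, e), f(e, e))).
MGU = { w -> op(4, op(f(empty, e), f(e, e))), x2 -> e, y -> p(e, op(4, f(empty, e))), z -> f(empty, e), y2 -> e, q -> op(f(empty, e), f(e, e)) }, so y -> p(e, op(4, f(empty, e))).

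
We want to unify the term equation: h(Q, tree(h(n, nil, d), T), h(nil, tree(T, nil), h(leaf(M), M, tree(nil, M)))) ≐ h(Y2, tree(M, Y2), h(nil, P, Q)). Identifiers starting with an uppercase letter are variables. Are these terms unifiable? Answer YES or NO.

YES

Decompose h/3: Q ≐ Y2,  tree(h(n, nil, d), T) ≐ tree(M, Y2),  h(nil, tree(T, nil), h(leaf(M), M, tree(nil, M))) ≐ h(nil, P, Q).
Bind Q := Y2; substituting into the one remaining equation that mentions Q gives: h(nil, tree(T, nil), h(leaf(M), M, tree(nil, M))) ≐ h(nil, P, Y2).
Decompose tree/2: h(n, nil, d) ≐ M,  T ≐ Y2.
Bind M := h(n, nil, d); substituting into the one remaining equation that mentions M gives: h(nil, tree(T, nil), h(leaf(h(n, nil, d)), h(n, nil, d), tree(nil, h(n, nil, d)))) ≐ h(nil, P, Y2).
Bind T := Y2; substituting into the remaining equation gives: h(nil, tree(Y2, nil), h(leaf(h(n, nil, d)), h(n, nil, d), tree(nil, h(n, nil, d)))) ≐ h(nil, P, Y2).
Decompose h/3: nil ≐ nil,  tree(Y2, nil) ≐ P,  h(leaf(h(n, nil, d)), h(n, nil, d), tree(nil, h(n, nil, d))) ≐ Y2.
Delete trivial equation nil ≐ nil.
Bind P := tree(Y2, nil); no other remaining equation mentions P.
Bind Y2 := h(leaf(h(n, nil, d)), h(n, nil, d), tree(nil, h(n, nil, d))). Substituting into the earlier bindings gives Q := h(leaf(h(n, nil, d)), h(n, nil, d), tree(nil, h(n, nil, d))), T := h(leaf(h(n, nil, d)), h(n, nil, d), tree(nil, h(n, nil, d))), P := tree(h(leaf(h(n, nil, d)), h(n, nil, d), tree(nil, h(n, nil, d))), nil).
No equations remain and no clash or occurs-check failure arose, so a unifier exists.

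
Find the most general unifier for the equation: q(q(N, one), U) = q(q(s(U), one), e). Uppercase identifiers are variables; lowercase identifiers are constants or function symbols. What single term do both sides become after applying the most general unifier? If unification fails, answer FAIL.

Decompose q/2: q(N, one) = q(s(U), one),  U = e.
Decompose q/2: N = s(U),  one = one.
Bind N := s(U); no other remaining equation mentions N.
Delete trivial equation one = one.
Bind U := e. Substituting into the earlier binding gives N := s(e).
Applying the MGU to either side gives q(q(s(e), one), e).

q(q(s(e), one), e)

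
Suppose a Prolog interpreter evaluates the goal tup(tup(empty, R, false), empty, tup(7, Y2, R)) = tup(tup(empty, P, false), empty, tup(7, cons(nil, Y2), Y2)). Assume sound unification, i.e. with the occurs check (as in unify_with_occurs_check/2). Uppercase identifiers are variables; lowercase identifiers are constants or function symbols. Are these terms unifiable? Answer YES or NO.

NO

Decompose tup/3: tup(empty, R, false) = tup(empty, P, false),  empty = empty,  tup(7, Y2, R) = tup(7, cons(nil, Y2), Y2).
Decompose tup/3: empty = empty,  R = P,  false = false.
Delete trivial equation empty = empty.
Bind R := P; substituting into the one remaining equation that mentions R gives: tup(7, Y2, P) = tup(7, cons(nil, Y2), Y2).
Delete trivial equation false = false.
Delete trivial equation empty = empty.
Decompose tup/3: 7 = 7,  Y2 = cons(nil, Y2),  P = Y2.
Delete trivial equation 7 = 7.
Occurs check fails: Y2 occurs in cons(nil, Y2); the equation Y2 = cons(nil, Y2) has no finite solution.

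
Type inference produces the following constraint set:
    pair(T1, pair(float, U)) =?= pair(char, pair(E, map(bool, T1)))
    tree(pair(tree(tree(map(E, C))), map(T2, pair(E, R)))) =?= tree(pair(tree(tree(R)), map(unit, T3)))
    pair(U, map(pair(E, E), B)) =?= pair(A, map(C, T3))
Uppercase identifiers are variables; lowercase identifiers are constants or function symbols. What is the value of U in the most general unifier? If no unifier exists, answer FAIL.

Decompose pair/2: T1 =?= char,  pair(float, U) =?= pair(E, map(bool, T1)).
Bind T1 := char; substituting into the one remaining equation that mentions T1 gives: pair(float, U) =?= pair(E, map(bool, char)).
Decompose pair/2: float =?= E,  U =?= map(bool, char).
Bind E := float; substituting into the 2 remaining equations that mention E gives: tree(pair(tree(tree(map(float, C))), map(T2, pair(float, R)))) =?= tree(pair(tree(tree(R)), map(unit, T3))),  pair(U, map(pair(float, float), B)) =?= pair(A, map(C, T3)).
Bind U := map(bool, char); substituting into the one remaining equation that mentions U gives: pair(map(bool, char), map(pair(float, float), B)) =?= pair(A, map(C, T3)).
Decompose tree/1: pair(tree(tree(map(float, C))), map(T2, pair(float, R))) =?= pair(tree(tree(R)), map(unit, T3)).
Decompose pair/2: tree(tree(map(float, C))) =?= tree(tree(R)),  map(T2, pair(float, R)) =?= map(unit, T3).
Decompose tree/1: tree(map(float, C)) =?= tree(R).
Decompose tree/1: map(float, C) =?= R.
Bind R := map(float, C); substituting into the one remaining equation that mentions R gives: map(T2, pair(float, map(float, C))) =?= map(unit, T3).
Decompose map/2: T2 =?= unit,  pair(float, map(float, C)) =?= T3.
Bind T2 := unit; no other remaining equation mentions T2.
Bind T3 := pair(float, map(float, C)); substituting into the remaining equation gives: pair(map(bool, char), map(pair(float, float), B)) =?= pair(A, map(C, pair(float, map(float, C)))).
Decompose pair/2: map(bool, char) =?= A,  map(pair(float, float), B) =?= map(C, pair(float, map(float, C))).
Bind A := map(bool, char); no other remaining equation mentions A.
Decompose map/2: pair(float, float) =?= C,  B =?= pair(float, map(float, C)).
Bind C := pair(float, float); substituting into the remaining equation gives: B =?= pair(float, map(float, pair(float, float))). Substituting into the earlier bindings gives R := map(float, pair(float, float)), T3 := pair(float, map(float, pair(float, float))).
Bind B := pair(float, map(float, pair(float, float))).
MGU = { T1 ↦ char, E ↦ float, U ↦ map(bool, char), R ↦ map(float, pair(float, float)), T2 ↦ unit, T3 ↦ pair(float, map(float, pair(float, float))), A ↦ map(bool, char), C ↦ pair(float, float), B ↦ pair(float, map(float, pair(float, float))) }, so U ↦ map(bool, char).

map(bool, char)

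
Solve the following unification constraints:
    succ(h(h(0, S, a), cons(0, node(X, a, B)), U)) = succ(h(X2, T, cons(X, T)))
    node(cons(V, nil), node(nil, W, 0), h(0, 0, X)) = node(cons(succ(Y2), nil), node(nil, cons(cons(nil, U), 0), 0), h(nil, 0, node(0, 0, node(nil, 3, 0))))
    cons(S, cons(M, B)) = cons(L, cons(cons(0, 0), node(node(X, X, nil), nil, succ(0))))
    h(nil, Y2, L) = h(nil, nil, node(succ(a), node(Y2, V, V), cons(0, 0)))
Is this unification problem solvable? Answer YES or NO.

NO

Decompose succ/1: h(h(0, S, a), cons(0, node(X, a, B)), U) = h(X2, T, cons(X, T)).
Decompose h/3: h(0, S, a) = X2,  cons(0, node(X, a, B)) = T,  U = cons(X, T).
Bind X2 := h(0, S, a); no other remaining equation mentions X2.
Bind T := cons(0, node(X, a, B)); substituting into the one remaining equation that mentions T gives: U = cons(X, cons(0, node(X, a, B))).
Bind U := cons(X, cons(0, node(X, a, B))); substituting into the one remaining equation that mentions U gives: node(cons(V, nil), node(nil, W, 0), h(0, 0, X)) = node(cons(succ(Y2), nil), node(nil, cons(cons(nil, cons(X, cons(0, node(X, a, B)))), 0), 0), h(nil, 0, node(0, 0, node(nil, 3, 0)))).
Decompose node/3: cons(V, nil) = cons(succ(Y2), nil),  node(nil, W, 0) = node(nil, cons(cons(nil, cons(X, cons(0, node(X, a, B)))), 0), 0),  h(0, 0, X) = h(nil, 0, node(0, 0, node(nil, 3, 0))).
Decompose cons/2: V = succ(Y2),  nil = nil.
Bind V := succ(Y2); substituting into the one remaining equation that mentions V gives: h(nil, Y2, L) = h(nil, nil, node(succ(a), node(Y2, succ(Y2), succ(Y2)), cons(0, 0))).
Delete trivial equation nil = nil.
Decompose node/3: nil = nil,  W = cons(cons(nil, cons(X, cons(0, node(X, a, B)))), 0),  0 = 0.
Delete trivial equation nil = nil.
Bind W := cons(cons(nil, cons(X, cons(0, node(X, a, B)))), 0); no other remaining equation mentions W.
Delete trivial equation 0 = 0.
Decompose h/3: 0 = nil,  0 = 0,  X = node(0, 0, node(nil, 3, 0)).
Clash: constants 0 and nil differ; no unifier exists.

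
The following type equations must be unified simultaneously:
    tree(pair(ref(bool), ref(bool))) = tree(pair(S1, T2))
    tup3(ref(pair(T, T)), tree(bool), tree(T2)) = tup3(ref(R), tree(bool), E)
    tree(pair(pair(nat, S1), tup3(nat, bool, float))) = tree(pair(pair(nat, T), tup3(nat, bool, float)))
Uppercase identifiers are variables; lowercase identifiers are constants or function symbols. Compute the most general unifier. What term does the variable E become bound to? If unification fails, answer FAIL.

tree(ref(bool))

Decompose tree/1: pair(ref(bool), ref(bool)) = pair(S1, T2).
Decompose pair/2: ref(bool) = S1,  ref(bool) = T2.
Bind S1 := ref(bool); substituting into the one remaining equation that mentions S1 gives: tree(pair(pair(nat, ref(bool)), tup3(nat, bool, float))) = tree(pair(pair(nat, T), tup3(nat, bool, float))).
Bind T2 := ref(bool); substituting into the one remaining equation that mentions T2 gives: tup3(ref(pair(T, T)), tree(bool), tree(ref(bool))) = tup3(ref(R), tree(bool), E).
Decompose tup3/3: ref(pair(T, T)) = ref(R),  tree(bool) = tree(bool),  tree(ref(bool)) = E.
Decompose ref/1: pair(T, T) = R.
Bind R := pair(T, T); no other remaining equation mentions R.
Delete trivial equation tree(bool) = tree(bool).
Bind E := tree(ref(bool)); no other remaining equation mentions E.
Decompose tree/1: pair(pair(nat, ref(bool)), tup3(nat, bool, float)) = pair(pair(nat, T), tup3(nat, bool, float)).
Decompose pair/2: pair(nat, ref(bool)) = pair(nat, T),  tup3(nat, bool, float) = tup3(nat, bool, float).
Decompose pair/2: nat = nat,  ref(bool) = T.
Delete trivial equation nat = nat.
Bind T := ref(bool); no other remaining equation mentions T. Substituting into the earlier binding gives R := pair(ref(bool), ref(bool)).
Delete trivial equation tup3(nat, bool, float) = tup3(nat, bool, float).
MGU = { S1 ↦ ref(bool), T2 ↦ ref(bool), R ↦ pair(ref(bool), ref(bool)), E ↦ tree(ref(bool)), T ↦ ref(bool) }, so E ↦ tree(ref(bool)).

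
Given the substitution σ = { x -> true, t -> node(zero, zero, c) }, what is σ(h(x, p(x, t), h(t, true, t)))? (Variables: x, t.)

h(true, p(true, node(zero, zero, c)), h(node(zero, zero, c), true, node(zero, zero, c)))

Replace each occurrence of x with true.
Replace each occurrence of t with node(zero, zero, c).
Result: h(true, p(true, node(zero, zero, c)), h(node(zero, zero, c), true, node(zero, zero, c))).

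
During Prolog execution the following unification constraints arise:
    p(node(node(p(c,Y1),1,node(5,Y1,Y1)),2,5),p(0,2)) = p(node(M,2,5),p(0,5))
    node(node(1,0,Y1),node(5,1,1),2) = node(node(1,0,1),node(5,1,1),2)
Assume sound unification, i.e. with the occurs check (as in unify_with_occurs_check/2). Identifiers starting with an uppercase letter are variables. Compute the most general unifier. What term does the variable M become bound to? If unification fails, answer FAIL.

FAIL

Decompose p/2: node(node(p(c,Y1),1,node(5,Y1,Y1)),2,5) = node(M,2,5),  p(0,2) = p(0,5).
Decompose node/3: node(p(c,Y1),1,node(5,Y1,Y1)) = M,  2 = 2,  5 = 5.
Bind M := node(p(c,Y1),1,node(5,Y1,Y1)); no other remaining equation mentions M.
Delete trivial equation 2 = 2.
Delete trivial equation 5 = 5.
Decompose p/2: 0 = 0,  2 = 5.
Delete trivial equation 0 = 0.
Clash: constants 2 and 5 differ; no unifier exists.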